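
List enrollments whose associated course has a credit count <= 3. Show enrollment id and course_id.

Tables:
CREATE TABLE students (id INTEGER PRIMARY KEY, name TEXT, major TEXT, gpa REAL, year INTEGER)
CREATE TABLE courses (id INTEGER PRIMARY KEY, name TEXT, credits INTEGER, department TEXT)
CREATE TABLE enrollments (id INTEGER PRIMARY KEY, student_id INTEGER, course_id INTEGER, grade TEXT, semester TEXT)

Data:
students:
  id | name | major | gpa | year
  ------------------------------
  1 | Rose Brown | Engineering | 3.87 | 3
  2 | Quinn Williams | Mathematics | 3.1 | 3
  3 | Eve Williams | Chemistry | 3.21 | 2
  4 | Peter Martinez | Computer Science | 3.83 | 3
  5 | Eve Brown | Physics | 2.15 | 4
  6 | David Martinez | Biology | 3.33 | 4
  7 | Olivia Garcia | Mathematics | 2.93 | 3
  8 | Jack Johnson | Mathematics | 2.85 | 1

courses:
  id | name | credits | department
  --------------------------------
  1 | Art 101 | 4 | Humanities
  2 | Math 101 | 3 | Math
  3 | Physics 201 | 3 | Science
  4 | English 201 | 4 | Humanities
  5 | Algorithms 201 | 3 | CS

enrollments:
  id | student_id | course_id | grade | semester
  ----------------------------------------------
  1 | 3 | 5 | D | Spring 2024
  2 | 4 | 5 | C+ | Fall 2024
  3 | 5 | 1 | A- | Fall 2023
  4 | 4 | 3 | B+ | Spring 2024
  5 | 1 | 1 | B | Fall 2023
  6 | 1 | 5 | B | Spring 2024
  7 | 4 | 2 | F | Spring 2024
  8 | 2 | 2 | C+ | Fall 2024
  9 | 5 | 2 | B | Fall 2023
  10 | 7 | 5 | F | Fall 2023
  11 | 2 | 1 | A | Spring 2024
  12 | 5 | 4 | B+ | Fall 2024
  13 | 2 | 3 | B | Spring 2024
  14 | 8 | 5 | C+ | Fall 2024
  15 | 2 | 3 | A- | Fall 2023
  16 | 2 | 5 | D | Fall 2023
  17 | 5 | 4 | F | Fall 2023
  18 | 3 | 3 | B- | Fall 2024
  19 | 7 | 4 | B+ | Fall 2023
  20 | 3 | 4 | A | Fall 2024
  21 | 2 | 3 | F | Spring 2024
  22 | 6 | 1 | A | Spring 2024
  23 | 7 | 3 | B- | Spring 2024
SELECT id, course_id FROM enrollments WHERE course_id IN (SELECT id FROM courses WHERE credits <= 3)

Execution result:
id | course_id
1 | 5
2 | 5
4 | 3
6 | 5
7 | 2
8 | 2
9 | 2
10 | 5
13 | 3
14 | 5
15 | 3
16 | 5
18 | 3
21 | 3
23 | 3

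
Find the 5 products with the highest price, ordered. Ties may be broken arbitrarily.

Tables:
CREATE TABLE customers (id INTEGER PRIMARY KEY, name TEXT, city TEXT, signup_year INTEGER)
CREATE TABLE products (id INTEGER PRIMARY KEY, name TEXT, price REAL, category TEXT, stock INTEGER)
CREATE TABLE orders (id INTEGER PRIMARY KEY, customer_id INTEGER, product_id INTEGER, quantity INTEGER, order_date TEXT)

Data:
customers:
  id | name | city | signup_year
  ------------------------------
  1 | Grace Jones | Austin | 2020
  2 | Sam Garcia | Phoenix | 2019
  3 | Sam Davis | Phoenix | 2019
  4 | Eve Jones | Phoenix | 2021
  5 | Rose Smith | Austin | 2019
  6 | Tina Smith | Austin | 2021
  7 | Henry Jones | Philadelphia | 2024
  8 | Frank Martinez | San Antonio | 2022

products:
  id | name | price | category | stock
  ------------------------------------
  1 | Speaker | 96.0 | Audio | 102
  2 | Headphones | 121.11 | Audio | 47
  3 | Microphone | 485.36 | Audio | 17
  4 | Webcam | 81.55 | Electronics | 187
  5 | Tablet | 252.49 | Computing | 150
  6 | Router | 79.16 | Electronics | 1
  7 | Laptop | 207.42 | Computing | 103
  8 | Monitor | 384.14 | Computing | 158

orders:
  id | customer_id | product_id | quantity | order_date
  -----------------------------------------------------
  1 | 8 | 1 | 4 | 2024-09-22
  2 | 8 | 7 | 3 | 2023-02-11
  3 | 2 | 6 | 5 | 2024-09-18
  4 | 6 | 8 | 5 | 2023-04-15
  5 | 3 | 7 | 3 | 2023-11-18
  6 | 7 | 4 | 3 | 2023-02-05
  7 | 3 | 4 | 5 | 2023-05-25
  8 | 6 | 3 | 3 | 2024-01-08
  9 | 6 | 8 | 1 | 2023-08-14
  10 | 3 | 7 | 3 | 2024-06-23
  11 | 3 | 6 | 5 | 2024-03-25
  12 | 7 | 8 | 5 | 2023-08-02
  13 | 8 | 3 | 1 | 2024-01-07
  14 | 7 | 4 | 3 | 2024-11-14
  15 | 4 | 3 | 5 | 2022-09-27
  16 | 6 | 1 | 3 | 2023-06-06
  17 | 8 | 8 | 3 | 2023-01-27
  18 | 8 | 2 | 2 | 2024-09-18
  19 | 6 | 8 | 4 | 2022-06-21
SELECT name, price FROM products ORDER BY price DESC LIMIT 5

Execution result:
name | price
Microphone | 485.36
Monitor | 384.14
Tablet | 252.49
Laptop | 207.42
Headphones | 121.11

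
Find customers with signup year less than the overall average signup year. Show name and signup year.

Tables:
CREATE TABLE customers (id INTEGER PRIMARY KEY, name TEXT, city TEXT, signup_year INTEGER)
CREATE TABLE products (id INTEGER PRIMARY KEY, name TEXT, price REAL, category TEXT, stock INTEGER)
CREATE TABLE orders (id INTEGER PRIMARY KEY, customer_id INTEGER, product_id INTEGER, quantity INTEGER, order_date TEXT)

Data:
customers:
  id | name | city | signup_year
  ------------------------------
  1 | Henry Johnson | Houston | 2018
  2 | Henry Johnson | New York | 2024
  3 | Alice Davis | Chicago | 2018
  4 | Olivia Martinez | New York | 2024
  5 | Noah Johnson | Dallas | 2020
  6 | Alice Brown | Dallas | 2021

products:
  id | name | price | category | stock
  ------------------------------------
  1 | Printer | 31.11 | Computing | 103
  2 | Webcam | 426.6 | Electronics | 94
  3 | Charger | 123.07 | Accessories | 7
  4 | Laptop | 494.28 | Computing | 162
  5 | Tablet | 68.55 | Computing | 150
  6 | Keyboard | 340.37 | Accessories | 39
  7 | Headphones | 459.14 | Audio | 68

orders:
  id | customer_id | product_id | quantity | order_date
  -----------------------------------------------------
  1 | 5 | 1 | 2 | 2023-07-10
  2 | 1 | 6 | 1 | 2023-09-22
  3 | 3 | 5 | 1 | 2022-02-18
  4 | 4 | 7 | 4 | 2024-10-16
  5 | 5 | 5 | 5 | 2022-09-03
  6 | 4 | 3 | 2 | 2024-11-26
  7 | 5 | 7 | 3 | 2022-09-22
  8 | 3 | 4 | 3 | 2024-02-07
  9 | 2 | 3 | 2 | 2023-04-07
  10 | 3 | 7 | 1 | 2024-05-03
SELECT name, signup_year FROM customers WHERE signup_year < (SELECT AVG(signup_year) FROM customers)

Execution result:
name | signup_year
Henry Johnson | 2018
Alice Davis | 2018
Noah Johnson | 2020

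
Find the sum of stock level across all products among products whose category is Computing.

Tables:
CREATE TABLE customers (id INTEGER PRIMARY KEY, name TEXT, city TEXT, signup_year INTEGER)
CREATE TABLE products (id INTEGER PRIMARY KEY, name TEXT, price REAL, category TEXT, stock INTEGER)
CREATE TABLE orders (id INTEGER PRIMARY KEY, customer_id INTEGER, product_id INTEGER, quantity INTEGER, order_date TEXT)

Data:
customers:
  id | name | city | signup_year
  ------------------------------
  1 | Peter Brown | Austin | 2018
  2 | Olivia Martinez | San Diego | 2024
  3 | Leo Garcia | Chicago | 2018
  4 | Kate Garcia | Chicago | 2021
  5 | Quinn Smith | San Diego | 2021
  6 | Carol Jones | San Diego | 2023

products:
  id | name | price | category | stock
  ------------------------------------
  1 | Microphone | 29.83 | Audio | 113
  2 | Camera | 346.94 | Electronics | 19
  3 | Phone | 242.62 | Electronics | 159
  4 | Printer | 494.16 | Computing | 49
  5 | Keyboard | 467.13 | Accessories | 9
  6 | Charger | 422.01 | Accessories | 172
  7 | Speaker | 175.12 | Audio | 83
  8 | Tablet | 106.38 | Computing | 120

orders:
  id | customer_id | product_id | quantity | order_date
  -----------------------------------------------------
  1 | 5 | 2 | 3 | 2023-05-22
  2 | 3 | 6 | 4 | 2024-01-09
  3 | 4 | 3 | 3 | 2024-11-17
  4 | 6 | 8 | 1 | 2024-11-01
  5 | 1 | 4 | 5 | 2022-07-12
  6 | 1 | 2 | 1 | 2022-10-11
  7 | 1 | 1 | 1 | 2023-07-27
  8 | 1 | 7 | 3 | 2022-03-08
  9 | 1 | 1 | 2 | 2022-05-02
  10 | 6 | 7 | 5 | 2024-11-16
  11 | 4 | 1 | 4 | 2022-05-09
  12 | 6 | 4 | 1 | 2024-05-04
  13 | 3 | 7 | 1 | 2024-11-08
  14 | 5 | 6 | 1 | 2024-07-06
SELECT SUM(stock) FROM products WHERE category = 'Computing'

Execution result:
169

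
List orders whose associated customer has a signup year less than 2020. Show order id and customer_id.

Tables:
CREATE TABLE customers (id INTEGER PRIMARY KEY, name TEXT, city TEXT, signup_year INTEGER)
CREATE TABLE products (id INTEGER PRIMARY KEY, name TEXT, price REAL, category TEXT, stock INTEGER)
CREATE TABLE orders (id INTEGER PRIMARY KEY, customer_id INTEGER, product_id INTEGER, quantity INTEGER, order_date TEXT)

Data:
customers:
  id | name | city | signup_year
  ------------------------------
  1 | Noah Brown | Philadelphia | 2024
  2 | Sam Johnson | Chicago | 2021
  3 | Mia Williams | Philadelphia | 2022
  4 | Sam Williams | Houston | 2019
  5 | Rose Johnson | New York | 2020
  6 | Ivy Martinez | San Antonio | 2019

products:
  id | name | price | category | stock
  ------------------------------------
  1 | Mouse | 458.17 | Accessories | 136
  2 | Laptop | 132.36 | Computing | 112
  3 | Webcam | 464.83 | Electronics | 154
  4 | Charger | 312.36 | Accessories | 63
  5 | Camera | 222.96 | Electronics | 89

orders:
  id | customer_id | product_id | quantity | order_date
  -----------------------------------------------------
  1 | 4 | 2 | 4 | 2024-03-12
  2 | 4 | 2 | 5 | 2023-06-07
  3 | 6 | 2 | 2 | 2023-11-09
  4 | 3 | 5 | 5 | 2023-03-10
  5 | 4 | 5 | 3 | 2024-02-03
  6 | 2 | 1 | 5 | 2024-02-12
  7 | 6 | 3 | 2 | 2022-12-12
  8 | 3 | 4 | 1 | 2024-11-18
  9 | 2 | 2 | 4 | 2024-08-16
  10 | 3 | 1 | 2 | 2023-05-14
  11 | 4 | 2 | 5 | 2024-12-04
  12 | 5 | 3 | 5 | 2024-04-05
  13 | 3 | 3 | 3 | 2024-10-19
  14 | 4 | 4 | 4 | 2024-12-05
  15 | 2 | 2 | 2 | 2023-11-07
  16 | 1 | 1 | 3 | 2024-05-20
SELECT id, customer_id FROM orders WHERE customer_id IN (SELECT id FROM customers WHERE signup_year < 2020)

Execution result:
id | customer_id
1 | 4
2 | 4
3 | 6
5 | 4
7 | 6
11 | 4
14 | 4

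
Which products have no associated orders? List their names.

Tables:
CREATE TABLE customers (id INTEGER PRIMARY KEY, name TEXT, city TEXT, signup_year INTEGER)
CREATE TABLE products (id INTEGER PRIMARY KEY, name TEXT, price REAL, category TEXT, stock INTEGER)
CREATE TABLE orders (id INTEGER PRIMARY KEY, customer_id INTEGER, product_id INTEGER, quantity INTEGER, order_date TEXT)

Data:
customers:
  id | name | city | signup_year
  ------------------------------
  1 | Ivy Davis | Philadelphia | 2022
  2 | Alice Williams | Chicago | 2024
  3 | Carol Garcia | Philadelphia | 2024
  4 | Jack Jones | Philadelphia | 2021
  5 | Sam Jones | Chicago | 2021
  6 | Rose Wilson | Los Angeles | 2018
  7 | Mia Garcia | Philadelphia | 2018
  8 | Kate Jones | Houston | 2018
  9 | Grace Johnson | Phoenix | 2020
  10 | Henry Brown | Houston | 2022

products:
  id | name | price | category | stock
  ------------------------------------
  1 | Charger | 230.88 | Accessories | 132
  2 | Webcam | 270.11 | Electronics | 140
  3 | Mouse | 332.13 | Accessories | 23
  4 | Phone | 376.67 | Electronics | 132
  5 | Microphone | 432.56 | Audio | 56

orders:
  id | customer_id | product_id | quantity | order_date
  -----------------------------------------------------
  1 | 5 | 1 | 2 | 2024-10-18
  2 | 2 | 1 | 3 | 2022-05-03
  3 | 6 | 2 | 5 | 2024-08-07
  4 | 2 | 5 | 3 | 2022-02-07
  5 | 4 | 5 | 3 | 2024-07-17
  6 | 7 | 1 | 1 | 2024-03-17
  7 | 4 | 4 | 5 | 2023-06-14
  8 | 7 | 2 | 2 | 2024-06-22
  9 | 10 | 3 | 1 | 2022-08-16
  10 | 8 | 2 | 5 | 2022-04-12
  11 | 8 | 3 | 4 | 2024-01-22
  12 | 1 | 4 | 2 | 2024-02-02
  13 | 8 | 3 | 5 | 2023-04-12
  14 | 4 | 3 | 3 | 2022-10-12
SELECT p.name FROM products p LEFT JOIN orders c ON c.product_id = p.id WHERE c.id IS NULL

Execution result:
(no rows)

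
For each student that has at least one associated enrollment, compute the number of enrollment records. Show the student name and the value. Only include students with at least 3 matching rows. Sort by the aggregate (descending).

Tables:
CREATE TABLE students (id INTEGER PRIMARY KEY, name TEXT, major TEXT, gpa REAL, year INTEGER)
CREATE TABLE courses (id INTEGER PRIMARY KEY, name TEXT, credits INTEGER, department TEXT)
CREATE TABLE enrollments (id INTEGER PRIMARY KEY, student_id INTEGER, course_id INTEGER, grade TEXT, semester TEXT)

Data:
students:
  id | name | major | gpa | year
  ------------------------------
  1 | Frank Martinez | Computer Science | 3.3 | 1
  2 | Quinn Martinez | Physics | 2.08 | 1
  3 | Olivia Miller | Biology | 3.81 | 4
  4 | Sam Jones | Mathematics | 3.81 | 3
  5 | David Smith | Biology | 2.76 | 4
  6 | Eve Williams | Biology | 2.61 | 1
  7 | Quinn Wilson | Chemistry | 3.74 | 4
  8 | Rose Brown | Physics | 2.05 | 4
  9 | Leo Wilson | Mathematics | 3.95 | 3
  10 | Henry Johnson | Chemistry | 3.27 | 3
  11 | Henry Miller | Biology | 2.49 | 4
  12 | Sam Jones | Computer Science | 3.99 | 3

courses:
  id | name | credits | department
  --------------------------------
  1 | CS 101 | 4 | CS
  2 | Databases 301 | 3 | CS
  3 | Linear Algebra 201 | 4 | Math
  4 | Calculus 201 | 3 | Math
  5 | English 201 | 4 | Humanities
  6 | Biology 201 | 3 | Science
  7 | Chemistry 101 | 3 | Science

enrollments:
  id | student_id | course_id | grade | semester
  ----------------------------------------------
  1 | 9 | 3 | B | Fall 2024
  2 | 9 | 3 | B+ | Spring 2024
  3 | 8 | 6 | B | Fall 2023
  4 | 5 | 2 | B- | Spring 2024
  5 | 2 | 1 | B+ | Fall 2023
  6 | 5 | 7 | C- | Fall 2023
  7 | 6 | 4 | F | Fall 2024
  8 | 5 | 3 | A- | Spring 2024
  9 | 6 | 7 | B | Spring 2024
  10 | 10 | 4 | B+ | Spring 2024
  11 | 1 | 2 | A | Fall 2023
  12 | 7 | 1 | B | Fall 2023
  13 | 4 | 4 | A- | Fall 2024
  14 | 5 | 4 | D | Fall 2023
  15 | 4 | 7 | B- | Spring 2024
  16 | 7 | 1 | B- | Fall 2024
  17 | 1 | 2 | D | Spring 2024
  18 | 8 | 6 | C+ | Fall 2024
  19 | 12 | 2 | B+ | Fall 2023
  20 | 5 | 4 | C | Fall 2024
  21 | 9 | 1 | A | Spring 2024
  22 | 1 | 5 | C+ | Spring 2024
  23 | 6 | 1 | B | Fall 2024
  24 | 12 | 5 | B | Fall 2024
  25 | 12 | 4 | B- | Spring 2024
SELECT p.name, COUNT(*) AS n FROM enrollments c JOIN students p ON c.student_id = p.id GROUP BY p.id, p.name HAVING COUNT(*) >= 3 ORDER BY n DESC

Execution result:
name | n
David Smith | 5
Frank Martinez | 3
Eve Williams | 3
Leo Wilson | 3
Sam Jones | 3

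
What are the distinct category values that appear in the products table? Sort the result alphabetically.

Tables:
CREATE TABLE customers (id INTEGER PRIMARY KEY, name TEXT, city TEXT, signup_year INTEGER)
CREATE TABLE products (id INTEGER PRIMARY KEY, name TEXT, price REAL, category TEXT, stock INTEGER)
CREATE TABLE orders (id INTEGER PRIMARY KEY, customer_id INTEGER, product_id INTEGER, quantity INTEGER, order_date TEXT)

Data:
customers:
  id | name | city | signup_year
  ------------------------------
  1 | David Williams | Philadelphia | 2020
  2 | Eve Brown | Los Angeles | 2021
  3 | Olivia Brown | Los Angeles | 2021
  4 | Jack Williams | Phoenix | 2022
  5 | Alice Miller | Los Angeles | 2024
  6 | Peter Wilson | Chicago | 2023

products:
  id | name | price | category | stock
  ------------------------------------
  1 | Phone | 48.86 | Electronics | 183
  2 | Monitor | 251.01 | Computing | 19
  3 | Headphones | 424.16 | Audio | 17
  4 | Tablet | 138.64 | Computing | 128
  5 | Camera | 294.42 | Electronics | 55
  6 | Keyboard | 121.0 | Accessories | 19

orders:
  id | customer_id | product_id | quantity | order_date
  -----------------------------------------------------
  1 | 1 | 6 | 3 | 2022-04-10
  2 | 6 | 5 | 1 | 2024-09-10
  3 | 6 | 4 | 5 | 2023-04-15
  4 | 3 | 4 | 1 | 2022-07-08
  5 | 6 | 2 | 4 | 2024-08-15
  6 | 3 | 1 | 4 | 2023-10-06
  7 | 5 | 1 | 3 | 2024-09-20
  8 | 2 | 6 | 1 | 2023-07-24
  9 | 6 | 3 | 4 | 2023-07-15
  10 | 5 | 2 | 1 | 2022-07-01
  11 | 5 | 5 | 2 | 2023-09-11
SELECT DISTINCT category FROM products ORDER BY category

Execution result:
category
Accessories
Audio
Computing
Electronics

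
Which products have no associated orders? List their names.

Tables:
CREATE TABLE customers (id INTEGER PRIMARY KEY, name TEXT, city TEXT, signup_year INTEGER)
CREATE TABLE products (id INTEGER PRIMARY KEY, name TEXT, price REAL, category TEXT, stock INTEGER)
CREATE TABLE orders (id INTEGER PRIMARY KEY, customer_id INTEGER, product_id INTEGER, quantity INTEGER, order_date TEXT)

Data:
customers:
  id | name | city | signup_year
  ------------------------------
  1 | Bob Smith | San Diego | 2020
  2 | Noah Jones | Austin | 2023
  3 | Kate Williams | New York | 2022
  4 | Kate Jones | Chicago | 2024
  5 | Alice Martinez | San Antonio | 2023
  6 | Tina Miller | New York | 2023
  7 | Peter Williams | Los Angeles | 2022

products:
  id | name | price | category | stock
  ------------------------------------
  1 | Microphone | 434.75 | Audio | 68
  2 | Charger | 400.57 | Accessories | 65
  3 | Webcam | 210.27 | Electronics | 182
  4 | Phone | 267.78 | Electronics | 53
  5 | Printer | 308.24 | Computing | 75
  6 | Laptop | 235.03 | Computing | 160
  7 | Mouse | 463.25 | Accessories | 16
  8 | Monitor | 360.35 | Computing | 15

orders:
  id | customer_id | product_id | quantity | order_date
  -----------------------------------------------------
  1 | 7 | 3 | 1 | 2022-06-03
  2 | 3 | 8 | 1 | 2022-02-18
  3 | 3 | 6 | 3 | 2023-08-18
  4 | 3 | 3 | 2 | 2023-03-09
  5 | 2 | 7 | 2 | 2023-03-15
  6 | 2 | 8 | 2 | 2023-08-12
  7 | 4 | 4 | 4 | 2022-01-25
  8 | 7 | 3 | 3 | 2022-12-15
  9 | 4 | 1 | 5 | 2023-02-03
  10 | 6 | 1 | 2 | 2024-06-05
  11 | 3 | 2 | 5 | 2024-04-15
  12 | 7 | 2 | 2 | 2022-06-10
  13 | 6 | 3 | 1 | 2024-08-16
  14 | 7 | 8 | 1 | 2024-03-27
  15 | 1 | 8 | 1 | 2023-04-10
SELECT p.name FROM products p LEFT JOIN orders c ON c.product_id = p.id WHERE c.id IS NULL

Execution result:
Printer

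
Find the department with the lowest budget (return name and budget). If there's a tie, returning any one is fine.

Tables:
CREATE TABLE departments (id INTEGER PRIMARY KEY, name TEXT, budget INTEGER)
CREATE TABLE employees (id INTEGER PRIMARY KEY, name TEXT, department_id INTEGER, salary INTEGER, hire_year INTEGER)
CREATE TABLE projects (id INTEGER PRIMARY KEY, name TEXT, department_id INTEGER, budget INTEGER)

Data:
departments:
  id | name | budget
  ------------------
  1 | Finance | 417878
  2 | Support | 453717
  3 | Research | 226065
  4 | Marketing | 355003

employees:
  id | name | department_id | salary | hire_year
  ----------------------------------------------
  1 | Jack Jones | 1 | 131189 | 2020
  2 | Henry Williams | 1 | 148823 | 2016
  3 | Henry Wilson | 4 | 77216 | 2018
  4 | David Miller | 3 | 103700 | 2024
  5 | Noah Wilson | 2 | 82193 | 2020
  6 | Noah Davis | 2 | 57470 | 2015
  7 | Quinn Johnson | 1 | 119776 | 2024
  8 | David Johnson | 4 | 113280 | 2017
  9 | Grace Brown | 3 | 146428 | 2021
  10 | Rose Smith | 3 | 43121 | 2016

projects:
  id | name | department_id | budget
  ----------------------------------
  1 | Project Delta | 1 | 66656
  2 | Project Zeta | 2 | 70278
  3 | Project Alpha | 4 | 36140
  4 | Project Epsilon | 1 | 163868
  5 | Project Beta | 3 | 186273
SELECT name, budget FROM departments ORDER BY budget ASC LIMIT 1

Execution result:
name | budget
Research | 226065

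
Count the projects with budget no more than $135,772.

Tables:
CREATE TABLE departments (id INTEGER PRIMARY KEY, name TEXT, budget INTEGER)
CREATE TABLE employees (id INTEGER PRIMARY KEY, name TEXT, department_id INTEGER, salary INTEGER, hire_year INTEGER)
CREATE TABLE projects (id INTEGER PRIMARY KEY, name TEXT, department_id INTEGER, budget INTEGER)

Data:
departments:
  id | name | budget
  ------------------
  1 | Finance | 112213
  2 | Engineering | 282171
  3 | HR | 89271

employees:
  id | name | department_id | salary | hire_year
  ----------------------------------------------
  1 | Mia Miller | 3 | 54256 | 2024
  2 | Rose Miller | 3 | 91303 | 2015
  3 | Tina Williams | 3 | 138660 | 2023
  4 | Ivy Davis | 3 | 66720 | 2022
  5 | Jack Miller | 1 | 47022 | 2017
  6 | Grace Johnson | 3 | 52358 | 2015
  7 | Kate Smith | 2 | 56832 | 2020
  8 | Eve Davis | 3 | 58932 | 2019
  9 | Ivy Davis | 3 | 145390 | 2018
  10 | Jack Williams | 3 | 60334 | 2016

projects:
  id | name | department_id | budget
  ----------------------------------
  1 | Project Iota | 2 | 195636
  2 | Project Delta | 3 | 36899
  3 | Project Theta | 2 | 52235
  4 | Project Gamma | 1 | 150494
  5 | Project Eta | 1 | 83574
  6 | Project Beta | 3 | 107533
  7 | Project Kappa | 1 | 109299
SELECT COUNT(*) FROM projects WHERE budget <= 135772

Execution result:
5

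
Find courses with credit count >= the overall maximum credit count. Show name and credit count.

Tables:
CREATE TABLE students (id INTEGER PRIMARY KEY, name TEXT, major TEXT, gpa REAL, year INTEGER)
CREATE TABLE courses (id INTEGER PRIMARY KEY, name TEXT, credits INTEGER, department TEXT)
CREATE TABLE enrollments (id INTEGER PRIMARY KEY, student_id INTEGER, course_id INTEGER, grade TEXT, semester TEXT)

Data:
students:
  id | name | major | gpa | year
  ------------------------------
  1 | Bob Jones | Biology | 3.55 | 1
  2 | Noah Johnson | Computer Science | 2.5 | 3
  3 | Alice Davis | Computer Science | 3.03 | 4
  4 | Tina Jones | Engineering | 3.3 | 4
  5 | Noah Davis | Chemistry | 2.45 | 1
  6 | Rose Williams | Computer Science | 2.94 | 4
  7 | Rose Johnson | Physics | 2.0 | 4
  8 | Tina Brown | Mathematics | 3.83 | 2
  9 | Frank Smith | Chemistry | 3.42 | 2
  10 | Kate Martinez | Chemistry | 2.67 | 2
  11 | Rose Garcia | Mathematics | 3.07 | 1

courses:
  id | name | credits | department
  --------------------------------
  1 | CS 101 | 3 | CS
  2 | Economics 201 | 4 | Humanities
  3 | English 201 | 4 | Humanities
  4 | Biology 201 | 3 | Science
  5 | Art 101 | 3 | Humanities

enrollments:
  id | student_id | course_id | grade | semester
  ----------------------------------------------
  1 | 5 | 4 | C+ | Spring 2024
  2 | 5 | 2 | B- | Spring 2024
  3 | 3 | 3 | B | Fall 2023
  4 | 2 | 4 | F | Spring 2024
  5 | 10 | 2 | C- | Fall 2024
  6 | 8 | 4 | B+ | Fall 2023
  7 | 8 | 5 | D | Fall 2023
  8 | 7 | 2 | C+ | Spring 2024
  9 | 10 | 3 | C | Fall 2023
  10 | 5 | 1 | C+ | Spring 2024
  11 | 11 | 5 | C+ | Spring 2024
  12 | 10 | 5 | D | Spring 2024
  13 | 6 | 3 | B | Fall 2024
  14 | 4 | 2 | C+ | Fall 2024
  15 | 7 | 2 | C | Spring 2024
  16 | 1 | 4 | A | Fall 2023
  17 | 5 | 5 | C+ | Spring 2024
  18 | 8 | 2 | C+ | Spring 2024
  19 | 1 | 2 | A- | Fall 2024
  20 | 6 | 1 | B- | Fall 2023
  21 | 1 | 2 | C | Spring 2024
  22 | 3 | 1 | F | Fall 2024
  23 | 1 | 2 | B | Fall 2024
SELECT name, credits FROM courses WHERE credits >= (SELECT MAX(credits) FROM courses)

Execution result:
name | credits
Economics 201 | 4
English 201 | 4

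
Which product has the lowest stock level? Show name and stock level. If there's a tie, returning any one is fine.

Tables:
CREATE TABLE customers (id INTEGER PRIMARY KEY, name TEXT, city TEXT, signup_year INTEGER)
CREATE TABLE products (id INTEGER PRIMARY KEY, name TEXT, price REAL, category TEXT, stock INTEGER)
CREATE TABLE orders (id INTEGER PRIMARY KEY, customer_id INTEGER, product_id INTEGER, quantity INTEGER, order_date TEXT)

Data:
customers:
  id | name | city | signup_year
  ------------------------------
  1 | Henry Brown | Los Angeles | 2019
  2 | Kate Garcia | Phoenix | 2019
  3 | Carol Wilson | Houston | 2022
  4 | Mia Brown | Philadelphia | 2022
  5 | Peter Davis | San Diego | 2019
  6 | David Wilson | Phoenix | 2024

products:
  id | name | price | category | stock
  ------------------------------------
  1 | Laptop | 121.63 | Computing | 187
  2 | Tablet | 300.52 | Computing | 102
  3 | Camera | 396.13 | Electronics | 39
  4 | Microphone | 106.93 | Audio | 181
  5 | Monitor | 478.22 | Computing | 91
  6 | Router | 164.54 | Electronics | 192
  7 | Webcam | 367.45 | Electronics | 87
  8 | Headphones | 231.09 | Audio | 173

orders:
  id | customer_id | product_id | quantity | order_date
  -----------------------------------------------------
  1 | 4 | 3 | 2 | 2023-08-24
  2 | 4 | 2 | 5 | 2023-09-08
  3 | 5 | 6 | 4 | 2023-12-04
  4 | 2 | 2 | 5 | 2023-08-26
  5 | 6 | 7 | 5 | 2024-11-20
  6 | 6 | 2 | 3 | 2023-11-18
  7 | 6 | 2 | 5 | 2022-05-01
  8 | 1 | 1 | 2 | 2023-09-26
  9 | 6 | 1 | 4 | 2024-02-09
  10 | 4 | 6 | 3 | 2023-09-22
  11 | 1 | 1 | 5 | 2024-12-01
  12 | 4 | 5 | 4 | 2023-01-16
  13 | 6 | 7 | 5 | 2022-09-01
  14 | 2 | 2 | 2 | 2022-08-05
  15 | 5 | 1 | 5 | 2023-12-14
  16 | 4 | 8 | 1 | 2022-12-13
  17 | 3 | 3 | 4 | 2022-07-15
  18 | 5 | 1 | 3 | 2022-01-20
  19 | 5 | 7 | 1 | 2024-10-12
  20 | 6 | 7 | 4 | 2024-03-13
SELECT name, stock FROM products ORDER BY stock ASC LIMIT 1

Execution result:
name | stock
Camera | 39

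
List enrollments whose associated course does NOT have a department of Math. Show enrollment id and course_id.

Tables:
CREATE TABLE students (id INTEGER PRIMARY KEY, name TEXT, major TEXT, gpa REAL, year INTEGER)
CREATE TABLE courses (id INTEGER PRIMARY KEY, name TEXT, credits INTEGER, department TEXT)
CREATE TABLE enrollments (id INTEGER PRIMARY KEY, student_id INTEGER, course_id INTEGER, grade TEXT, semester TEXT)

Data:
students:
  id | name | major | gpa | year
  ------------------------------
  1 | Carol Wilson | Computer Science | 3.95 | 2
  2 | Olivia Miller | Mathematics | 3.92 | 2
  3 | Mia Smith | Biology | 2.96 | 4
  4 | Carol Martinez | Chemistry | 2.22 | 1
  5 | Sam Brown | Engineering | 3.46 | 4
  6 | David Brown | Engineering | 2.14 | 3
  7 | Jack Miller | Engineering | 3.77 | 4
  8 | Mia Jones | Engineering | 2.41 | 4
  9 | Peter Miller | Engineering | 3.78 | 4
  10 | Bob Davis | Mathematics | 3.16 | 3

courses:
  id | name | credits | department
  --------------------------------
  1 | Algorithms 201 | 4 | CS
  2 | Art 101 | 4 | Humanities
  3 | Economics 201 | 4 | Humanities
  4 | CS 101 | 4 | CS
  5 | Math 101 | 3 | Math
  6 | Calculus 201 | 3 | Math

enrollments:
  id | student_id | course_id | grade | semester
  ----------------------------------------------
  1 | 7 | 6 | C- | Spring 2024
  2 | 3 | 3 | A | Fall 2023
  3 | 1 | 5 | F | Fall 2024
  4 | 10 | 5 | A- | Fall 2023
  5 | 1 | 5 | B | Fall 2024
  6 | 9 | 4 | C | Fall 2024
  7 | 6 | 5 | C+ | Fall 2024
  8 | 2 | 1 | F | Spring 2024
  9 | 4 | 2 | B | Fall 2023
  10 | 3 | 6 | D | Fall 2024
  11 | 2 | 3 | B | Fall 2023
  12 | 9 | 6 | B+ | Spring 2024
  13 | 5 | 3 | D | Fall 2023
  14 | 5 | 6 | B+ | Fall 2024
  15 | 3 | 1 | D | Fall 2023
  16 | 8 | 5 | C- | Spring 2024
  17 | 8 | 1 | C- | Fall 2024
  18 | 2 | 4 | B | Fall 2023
SELECT id, course_id FROM enrollments WHERE course_id NOT IN (SELECT id FROM courses WHERE department = 'Math')

Execution result:
id | course_id
2 | 3
6 | 4
8 | 1
9 | 2
11 | 3
13 | 3
15 | 1
17 | 1
18 | 4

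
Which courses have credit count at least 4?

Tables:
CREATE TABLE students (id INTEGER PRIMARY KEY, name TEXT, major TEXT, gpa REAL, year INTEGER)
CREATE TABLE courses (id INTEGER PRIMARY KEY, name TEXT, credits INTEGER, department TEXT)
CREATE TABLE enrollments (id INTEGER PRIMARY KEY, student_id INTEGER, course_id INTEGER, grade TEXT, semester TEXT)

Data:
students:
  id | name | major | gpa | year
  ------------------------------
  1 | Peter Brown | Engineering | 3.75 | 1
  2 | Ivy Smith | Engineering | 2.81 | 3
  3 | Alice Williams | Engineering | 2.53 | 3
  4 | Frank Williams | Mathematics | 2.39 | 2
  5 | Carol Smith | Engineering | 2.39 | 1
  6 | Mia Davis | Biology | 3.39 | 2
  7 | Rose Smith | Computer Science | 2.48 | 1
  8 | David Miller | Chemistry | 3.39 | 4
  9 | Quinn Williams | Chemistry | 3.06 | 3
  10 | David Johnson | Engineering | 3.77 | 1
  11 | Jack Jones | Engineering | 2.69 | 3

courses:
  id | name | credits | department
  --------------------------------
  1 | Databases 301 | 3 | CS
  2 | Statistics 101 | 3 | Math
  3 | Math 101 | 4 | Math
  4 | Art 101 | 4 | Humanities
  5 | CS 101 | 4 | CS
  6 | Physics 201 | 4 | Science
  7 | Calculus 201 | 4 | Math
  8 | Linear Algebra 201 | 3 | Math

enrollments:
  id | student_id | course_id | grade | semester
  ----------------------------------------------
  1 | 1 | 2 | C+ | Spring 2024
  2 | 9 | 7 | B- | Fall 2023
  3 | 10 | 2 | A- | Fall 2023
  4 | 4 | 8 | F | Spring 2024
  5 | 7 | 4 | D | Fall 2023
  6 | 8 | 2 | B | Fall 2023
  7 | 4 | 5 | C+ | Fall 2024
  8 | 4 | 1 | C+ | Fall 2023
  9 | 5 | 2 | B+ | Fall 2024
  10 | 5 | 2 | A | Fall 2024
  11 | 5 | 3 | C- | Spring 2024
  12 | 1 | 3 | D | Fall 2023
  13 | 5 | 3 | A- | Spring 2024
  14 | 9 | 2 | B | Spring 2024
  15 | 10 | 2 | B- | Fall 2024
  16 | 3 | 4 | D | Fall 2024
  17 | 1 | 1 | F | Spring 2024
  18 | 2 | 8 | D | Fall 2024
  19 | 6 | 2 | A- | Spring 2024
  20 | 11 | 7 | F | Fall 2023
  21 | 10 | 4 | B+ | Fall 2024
SELECT name, credits FROM courses WHERE credits >= 4

Execution result:
name | credits
Math 101 | 4
Art 101 | 4
CS 101 | 4
Physics 201 | 4
Calculus 201 | 4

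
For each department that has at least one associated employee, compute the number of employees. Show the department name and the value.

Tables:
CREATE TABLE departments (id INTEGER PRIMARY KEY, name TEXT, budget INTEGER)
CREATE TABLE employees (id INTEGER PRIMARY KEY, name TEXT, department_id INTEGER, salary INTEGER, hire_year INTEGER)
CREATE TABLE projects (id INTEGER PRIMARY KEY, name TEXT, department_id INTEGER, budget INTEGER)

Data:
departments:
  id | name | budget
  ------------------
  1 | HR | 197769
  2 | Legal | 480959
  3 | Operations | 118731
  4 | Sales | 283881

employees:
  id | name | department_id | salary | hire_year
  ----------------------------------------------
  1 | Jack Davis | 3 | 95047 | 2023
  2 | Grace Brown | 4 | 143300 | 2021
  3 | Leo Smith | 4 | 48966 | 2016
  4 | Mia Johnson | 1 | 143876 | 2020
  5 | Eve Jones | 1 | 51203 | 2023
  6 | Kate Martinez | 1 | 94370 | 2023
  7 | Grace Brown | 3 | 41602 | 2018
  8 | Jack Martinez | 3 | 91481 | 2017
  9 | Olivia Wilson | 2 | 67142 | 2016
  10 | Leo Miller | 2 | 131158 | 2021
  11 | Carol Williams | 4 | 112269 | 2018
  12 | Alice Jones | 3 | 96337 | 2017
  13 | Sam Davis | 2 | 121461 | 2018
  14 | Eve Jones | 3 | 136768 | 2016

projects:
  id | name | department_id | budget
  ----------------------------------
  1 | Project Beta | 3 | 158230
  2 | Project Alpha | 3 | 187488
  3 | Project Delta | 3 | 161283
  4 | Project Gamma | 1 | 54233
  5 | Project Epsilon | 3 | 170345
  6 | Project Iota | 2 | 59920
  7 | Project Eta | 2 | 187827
SELECT p.name, COUNT(*) AS n FROM employees c JOIN departments p ON c.department_id = p.id GROUP BY p.id, p.name

Execution result:
name | n
HR | 3
Legal | 3
Operations | 5
Sales | 3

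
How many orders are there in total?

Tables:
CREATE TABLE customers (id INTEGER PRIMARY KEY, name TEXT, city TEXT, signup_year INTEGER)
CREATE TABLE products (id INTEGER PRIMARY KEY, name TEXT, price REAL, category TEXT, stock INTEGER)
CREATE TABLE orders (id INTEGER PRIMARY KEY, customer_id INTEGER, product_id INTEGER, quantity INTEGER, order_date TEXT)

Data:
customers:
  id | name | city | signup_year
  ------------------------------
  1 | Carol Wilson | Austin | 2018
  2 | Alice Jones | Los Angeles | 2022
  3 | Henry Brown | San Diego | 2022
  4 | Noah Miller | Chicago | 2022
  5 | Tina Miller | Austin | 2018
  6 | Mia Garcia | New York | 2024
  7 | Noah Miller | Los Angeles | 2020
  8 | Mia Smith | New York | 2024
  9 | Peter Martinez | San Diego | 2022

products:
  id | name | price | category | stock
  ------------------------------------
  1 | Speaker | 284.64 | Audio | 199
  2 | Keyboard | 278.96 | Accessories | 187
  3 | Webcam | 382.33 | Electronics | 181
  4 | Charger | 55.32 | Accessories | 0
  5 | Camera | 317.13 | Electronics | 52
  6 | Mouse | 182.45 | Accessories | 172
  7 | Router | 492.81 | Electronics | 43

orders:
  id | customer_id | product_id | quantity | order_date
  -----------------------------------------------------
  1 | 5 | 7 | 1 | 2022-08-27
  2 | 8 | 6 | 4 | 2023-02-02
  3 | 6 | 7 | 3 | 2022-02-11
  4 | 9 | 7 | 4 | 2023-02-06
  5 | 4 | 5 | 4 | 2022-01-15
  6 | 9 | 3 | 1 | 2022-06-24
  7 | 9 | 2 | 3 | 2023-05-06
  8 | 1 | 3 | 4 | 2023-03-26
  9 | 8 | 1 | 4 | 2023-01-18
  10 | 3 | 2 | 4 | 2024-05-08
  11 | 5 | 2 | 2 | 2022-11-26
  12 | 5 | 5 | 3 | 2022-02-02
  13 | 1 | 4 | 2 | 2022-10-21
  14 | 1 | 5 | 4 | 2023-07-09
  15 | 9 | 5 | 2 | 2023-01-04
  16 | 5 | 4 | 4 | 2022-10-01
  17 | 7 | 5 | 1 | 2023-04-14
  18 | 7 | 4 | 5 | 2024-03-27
SELECT COUNT(*) FROM orders

Execution result:
18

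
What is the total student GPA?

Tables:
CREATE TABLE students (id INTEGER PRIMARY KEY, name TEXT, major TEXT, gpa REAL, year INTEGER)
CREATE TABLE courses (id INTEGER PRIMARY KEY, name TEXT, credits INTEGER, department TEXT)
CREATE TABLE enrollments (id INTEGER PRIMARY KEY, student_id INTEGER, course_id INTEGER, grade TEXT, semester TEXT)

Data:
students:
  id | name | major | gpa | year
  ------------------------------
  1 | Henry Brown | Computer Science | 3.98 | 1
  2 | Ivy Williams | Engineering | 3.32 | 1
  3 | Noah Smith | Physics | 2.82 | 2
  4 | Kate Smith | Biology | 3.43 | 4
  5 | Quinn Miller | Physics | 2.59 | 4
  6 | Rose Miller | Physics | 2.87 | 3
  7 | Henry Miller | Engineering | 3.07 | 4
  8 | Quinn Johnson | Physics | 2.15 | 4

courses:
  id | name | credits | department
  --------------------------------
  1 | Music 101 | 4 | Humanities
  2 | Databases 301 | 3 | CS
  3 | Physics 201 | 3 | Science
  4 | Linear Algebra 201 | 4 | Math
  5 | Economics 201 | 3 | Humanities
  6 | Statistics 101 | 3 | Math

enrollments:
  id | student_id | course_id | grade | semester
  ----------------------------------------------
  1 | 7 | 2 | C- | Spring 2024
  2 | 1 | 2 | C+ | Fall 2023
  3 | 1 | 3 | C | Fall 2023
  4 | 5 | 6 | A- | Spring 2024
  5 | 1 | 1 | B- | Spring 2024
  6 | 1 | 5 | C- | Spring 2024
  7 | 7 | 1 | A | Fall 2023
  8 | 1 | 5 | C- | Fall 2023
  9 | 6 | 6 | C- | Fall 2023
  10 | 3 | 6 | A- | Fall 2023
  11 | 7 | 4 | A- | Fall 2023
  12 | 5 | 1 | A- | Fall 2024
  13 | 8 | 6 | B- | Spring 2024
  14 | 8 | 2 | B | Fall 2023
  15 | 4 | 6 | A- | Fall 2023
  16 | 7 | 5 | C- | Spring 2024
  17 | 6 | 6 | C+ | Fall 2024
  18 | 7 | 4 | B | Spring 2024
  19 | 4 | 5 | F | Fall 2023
SELECT SUM(gpa) FROM students

Execution result:
24.23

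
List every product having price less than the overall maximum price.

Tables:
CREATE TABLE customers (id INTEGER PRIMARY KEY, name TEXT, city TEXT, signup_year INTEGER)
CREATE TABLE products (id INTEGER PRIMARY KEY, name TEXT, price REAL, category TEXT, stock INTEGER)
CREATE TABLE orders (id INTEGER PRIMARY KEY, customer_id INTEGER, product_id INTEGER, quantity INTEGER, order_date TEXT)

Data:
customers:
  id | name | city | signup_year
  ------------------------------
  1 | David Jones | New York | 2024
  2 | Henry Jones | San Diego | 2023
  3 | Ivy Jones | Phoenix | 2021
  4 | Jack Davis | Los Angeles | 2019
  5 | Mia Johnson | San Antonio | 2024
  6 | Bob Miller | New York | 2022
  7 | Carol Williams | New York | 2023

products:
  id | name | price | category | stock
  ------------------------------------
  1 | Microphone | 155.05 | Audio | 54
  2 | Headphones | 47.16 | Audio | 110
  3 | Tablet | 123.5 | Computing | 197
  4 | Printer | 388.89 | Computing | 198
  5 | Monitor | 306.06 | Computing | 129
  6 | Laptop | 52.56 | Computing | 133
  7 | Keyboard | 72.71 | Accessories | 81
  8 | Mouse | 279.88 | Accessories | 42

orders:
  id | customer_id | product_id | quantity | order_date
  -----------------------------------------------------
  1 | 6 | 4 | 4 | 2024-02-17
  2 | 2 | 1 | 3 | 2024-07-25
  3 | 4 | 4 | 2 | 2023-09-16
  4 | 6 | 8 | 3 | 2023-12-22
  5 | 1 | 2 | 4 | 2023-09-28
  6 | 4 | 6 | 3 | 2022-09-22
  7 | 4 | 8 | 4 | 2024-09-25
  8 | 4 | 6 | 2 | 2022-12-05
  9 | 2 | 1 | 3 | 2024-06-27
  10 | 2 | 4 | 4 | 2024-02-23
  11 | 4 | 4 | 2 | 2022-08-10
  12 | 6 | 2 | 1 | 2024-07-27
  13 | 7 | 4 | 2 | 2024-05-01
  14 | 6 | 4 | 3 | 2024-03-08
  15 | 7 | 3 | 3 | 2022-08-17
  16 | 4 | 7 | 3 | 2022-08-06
SELECT name, price FROM products WHERE price < (SELECT MAX(price) FROM products)

Execution result:
name | price
Microphone | 155.05
Headphones | 47.16
Tablet | 123.50
Monitor | 306.06
Laptop | 52.56
Keyboard | 72.71
Mouse | 279.88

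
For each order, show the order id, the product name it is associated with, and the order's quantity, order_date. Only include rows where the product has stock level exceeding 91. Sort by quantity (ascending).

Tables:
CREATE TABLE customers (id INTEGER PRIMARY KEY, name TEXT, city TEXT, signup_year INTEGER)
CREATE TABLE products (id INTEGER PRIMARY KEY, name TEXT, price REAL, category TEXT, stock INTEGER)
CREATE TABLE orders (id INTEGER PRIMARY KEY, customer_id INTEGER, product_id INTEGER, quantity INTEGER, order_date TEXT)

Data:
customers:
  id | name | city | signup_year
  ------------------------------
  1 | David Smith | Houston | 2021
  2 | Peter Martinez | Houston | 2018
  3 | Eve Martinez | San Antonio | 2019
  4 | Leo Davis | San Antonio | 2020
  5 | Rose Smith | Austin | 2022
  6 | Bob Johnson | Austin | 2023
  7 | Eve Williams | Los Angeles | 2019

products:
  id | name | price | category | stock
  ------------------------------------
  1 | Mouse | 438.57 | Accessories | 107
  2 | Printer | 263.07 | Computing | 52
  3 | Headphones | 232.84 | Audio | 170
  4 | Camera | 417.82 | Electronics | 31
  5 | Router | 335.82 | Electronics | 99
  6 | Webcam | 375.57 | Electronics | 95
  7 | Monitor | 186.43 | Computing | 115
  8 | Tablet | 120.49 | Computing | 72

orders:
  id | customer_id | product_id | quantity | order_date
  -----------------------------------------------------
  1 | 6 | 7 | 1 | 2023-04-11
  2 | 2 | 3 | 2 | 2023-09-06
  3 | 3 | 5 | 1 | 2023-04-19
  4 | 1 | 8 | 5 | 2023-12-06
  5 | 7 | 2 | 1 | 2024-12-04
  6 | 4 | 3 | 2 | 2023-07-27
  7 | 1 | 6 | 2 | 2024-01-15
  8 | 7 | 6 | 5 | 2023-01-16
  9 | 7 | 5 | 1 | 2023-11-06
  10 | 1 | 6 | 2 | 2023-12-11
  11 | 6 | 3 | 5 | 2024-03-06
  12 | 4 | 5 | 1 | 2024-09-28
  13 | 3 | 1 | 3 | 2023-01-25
SELECT c.id, p.name AS product, c.quantity, c.order_date FROM orders c JOIN products p ON c.product_id = p.id WHERE p.stock > 91 ORDER BY c.quantity ASC

Execution result:
id | product | quantity | order_date
1 | Monitor | 1 | 2023-04-11
3 | Router | 1 | 2023-04-19
9 | Router | 1 | 2023-11-06
12 | Router | 1 | 2024-09-28
2 | Headphones | 2 | 2023-09-06
6 | Headphones | 2 | 2023-07-27
7 | Webcam | 2 | 2024-01-15
10 | Webcam | 2 | 2023-12-11
13 | Mouse | 3 | 2023-01-25
8 | Webcam | 5 | 2023-01-16
11 | Headphones | 5 | 2024-03-06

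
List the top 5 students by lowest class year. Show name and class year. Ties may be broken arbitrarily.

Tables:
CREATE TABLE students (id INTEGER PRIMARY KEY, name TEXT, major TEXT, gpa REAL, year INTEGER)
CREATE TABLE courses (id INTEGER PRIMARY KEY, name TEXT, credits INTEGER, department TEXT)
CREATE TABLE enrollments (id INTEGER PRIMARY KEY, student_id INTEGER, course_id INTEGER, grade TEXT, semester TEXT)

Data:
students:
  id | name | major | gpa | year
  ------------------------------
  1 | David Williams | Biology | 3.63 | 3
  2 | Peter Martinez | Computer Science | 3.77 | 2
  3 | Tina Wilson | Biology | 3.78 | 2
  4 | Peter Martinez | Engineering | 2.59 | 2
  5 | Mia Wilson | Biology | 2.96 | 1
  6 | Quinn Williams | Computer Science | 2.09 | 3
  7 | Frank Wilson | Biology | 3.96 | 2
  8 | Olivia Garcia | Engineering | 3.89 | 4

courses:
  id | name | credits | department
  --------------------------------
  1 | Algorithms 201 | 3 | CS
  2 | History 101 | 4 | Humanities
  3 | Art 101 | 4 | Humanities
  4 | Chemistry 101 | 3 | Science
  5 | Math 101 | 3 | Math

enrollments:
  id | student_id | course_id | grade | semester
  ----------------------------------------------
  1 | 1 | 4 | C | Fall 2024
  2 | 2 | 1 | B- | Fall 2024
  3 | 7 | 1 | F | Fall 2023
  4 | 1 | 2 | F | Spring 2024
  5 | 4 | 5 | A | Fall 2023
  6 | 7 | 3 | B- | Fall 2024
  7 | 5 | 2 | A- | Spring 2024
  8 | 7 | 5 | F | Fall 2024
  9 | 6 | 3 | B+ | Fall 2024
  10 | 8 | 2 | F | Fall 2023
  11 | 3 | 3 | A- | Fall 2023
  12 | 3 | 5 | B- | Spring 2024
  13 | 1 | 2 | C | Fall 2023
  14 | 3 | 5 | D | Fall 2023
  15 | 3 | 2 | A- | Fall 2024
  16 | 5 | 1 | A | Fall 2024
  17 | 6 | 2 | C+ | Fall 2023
SELECT name, year FROM students ORDER BY year ASC LIMIT 5

Execution result:
name | year
Mia Wilson | 1
Peter Martinez | 2
Tina Wilson | 2
Peter Martinez | 2
Frank Wilson | 2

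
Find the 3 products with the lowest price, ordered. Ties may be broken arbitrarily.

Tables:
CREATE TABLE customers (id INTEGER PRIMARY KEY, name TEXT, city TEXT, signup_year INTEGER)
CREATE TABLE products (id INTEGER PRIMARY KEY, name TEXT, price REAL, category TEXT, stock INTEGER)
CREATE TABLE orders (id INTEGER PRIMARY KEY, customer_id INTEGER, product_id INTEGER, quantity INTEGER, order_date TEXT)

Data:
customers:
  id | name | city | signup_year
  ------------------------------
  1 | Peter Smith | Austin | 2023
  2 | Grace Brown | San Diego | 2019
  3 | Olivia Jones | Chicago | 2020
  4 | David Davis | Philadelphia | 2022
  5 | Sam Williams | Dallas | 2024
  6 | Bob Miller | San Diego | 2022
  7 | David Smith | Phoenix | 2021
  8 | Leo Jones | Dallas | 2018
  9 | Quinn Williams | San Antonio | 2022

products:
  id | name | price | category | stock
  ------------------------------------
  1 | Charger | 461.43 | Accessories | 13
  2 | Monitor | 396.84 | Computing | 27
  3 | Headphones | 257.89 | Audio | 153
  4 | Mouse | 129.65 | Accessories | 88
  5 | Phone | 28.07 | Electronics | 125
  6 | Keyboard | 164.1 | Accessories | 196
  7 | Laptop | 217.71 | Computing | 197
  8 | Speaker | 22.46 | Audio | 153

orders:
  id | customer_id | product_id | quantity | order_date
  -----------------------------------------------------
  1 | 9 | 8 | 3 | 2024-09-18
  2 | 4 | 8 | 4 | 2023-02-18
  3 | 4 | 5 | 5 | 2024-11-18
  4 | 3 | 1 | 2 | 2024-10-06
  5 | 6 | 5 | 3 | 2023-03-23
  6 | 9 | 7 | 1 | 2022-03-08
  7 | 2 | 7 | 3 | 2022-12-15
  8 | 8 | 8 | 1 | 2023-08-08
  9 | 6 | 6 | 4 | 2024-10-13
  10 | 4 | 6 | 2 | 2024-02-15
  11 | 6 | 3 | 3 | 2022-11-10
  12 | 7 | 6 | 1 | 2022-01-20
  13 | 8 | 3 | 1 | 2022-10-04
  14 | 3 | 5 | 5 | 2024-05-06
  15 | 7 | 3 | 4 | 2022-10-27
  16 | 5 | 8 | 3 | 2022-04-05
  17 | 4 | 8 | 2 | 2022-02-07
SELECT name, price FROM products ORDER BY price ASC LIMIT 3

Execution result:
name | price
Speaker | 22.46
Phone | 28.07
Mouse | 129.65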